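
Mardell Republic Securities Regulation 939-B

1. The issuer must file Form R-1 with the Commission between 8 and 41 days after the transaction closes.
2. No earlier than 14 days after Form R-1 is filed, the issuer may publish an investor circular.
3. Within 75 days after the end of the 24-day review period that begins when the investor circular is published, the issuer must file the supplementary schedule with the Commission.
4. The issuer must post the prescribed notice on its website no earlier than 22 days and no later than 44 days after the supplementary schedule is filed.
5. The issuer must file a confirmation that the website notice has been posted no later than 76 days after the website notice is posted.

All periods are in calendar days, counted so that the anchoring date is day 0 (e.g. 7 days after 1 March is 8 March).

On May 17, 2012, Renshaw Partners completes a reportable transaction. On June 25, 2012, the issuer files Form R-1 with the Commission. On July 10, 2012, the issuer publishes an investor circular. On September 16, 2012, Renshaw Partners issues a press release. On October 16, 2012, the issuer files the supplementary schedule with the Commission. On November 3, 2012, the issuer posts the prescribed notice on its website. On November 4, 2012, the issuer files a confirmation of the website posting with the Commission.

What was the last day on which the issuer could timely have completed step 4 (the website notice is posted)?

Step 4 runs from October 16, 2012, when the supplementary schedule is filed. The window is 22–44 days after October 16, 2012; it closes on November 29, 2012.

November 29, 2012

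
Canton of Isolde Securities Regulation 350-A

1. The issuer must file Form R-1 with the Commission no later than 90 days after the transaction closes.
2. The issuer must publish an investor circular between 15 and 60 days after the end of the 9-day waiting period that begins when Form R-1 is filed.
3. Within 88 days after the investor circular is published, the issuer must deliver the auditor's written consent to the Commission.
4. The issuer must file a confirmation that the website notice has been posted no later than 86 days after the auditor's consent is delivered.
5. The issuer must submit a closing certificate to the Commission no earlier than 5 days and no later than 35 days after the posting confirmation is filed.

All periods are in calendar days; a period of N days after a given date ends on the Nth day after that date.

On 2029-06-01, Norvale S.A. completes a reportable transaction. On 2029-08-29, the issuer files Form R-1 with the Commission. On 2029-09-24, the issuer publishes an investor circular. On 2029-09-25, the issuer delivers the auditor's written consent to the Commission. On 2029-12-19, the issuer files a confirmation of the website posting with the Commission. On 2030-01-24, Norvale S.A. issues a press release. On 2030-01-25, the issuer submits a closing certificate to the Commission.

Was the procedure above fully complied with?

Step 1: 90 days after 2029-06-01 (when the transaction closes) is 2029-08-30; done 2029-08-29 — timely.
Step 2: the window is 15–60 days after 2029-09-07 (end of the 9-day waiting period, which began when Form R-1 is filed on 2029-08-29), so 2029-09-22 through 2029-11-06; 2029-09-24 falls inside that range.
Step 3: 88 days after 2029-09-24 (when the investor circular is published) is 2029-12-21; done 2029-09-25 — timely.
Step 4: 86 days after 2029-09-25 (when the auditor's consent is delivered) is 2029-12-20; done 2029-12-19 — timely.
Step 5: the window is 5–35 days after 2029-12-19 (when the posting confirmation is filed), so 2029-12-24 through 2030-01-23; done 2030-01-25 — 2 days after the window closed.
The analysis stops there.

No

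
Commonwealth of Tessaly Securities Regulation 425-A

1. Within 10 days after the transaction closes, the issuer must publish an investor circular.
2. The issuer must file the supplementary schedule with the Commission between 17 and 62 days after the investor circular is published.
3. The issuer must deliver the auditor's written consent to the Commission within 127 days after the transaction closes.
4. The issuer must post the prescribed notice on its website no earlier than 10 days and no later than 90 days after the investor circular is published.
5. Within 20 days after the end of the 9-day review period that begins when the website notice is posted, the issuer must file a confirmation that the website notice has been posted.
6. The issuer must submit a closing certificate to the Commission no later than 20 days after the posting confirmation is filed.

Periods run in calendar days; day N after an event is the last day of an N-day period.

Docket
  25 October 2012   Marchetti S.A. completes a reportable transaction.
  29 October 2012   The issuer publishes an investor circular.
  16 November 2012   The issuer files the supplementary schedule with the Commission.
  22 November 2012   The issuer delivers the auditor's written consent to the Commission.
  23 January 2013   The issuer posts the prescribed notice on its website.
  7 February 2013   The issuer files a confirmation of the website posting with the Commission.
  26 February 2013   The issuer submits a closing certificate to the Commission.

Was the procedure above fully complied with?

Step 1: 10 days after 25 October 2012 (when the transaction closes) is 4 November 2012; completed 29 October 2012, before the deadline.
Step 2: the window is 17–62 days after 29 October 2012 (when the investor circular is published), so 15 November 2012 through 30 December 2012; done 16 November 2012, which is between those dates.
Step 3: 127 days after 25 October 2012 (when the transaction closes) is 1 March 2013; 22 November 2012 is within that limit.
Step 4: the window is 10–90 days after 29 October 2012 (when the investor circular is published), so 8 November 2012 through 27 January 2013; done 23 January 2013, which is between those dates.
Step 5: 20 days after 1 February 2013 (end of the 9-day review period, which began when the website notice is posted on 23 January 2013) is 21 February 2013; 7 February 2013 is within that limit.
Step 6: 20 days after 7 February 2013 (when the posting confirmation is filed) is 27 February 2013; completed 26 February 2013, before the deadline.

Yes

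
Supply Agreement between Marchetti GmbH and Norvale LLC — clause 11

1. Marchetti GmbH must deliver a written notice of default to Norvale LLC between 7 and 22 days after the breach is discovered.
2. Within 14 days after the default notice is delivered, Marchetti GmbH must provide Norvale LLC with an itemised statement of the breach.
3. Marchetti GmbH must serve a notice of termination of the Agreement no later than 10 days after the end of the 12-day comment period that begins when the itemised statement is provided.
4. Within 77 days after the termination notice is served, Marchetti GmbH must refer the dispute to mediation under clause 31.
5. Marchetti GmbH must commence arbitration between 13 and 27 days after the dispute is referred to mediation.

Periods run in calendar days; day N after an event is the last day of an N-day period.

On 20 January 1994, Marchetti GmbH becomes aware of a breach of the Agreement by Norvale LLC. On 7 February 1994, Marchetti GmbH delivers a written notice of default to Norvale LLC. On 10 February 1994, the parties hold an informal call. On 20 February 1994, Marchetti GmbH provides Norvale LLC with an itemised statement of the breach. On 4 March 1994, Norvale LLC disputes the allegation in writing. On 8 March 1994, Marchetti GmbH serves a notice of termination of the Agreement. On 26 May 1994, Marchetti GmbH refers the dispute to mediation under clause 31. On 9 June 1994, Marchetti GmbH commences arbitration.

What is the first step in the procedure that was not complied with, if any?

Step 4

Step 1 — 7 and 22 days from 20 January 1994 (when the breach is discovered) are 27 January 1994 and 11 February 1994 respectively; 7 February 1994 falls inside that range.
Step 2 — counting 14 days from 7 February 1994 (when the default notice is delivered) gives a deadline of 21 February 1994; 20 February 1994 is within that limit.
Step 3 — counting 10 days from 4 March 1994 (end of the 12-day comment period, which began when the itemised statement is provided on 20 February 1994) gives a deadline of 14 March 1994; 8 March 1994 is within that limit.
Step 4 — counting 77 days from 8 March 1994 (when the termination notice is served) gives a deadline of 24 May 1994; not done until 26 May 1994, 2 days after the deadline.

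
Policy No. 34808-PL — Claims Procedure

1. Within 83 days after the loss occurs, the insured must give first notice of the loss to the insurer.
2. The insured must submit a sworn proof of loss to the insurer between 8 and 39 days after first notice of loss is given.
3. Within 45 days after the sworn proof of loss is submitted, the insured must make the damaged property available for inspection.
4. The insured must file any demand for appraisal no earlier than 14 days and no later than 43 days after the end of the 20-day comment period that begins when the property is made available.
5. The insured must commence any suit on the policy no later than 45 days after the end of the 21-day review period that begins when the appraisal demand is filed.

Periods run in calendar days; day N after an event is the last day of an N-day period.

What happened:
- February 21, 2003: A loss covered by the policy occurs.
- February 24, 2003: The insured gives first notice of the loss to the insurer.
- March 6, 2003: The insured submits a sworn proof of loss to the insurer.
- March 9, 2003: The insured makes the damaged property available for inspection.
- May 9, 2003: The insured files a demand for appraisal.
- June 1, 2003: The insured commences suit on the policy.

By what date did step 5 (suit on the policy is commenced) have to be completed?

July 14, 2003

The appraisal demand is filed on May 9, 2003; the 21-day review period therefore ends May 30, 2003, and step 5 runs from that date. 45 days after May 30, 2003 is July 14, 2003.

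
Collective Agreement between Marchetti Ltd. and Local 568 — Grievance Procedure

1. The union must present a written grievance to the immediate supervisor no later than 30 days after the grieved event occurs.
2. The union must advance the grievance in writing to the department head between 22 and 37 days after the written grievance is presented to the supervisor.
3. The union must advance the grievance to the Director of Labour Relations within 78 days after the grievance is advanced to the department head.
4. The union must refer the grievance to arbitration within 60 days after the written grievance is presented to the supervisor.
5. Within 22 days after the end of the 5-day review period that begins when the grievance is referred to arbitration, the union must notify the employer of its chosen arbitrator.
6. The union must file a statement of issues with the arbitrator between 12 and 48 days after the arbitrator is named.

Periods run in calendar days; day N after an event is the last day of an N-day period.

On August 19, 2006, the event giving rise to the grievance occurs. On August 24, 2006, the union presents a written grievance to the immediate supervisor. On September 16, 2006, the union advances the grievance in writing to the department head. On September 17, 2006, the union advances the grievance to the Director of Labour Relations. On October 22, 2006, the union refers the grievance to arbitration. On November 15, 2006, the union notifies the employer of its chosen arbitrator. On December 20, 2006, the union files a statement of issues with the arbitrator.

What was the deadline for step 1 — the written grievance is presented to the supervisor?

September 18, 2006

Step 1 runs from August 19, 2006, when the grieved event occurs. 30 days after August 19, 2006 is September 18, 2006.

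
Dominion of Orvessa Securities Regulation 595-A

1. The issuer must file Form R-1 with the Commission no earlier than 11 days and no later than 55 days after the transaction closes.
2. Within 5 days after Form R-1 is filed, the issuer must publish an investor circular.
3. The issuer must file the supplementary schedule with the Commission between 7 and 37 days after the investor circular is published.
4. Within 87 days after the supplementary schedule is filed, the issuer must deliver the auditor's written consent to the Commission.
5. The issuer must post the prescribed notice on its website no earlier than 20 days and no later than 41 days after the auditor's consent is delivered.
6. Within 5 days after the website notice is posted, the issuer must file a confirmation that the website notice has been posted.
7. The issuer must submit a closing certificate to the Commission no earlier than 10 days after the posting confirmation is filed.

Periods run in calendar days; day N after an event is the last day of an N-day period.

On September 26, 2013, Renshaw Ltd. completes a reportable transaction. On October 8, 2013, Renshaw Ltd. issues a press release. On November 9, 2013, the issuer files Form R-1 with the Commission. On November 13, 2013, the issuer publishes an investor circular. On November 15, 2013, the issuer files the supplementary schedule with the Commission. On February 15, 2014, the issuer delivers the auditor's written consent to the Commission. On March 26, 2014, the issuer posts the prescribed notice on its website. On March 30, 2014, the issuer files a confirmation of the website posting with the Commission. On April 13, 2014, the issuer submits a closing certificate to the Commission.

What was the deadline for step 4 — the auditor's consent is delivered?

Step 4 runs from November 15, 2013, when the supplementary schedule is filed. 87 days after November 15, 2013 is February 10, 2014.

February 10, 2014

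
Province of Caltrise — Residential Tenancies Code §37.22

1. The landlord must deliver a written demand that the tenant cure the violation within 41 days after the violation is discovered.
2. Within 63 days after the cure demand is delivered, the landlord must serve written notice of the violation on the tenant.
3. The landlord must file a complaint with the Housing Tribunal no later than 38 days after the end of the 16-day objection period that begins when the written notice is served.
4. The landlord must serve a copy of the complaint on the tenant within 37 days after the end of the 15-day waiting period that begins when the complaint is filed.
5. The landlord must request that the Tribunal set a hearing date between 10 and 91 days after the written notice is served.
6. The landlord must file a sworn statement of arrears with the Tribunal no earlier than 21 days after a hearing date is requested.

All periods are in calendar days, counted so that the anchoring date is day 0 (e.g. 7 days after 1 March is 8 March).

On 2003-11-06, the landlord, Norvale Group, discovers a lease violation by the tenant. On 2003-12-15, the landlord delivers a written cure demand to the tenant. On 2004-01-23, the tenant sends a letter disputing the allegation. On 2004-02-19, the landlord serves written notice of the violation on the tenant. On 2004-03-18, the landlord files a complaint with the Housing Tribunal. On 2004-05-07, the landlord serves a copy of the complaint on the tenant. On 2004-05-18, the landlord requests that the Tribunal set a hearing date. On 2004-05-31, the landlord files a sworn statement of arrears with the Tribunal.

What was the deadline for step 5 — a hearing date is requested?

2004-05-20

Step 5 runs from 2004-02-19, when the written notice is served. The window is 10–91 days after 2004-02-19; it closes on 2004-05-20.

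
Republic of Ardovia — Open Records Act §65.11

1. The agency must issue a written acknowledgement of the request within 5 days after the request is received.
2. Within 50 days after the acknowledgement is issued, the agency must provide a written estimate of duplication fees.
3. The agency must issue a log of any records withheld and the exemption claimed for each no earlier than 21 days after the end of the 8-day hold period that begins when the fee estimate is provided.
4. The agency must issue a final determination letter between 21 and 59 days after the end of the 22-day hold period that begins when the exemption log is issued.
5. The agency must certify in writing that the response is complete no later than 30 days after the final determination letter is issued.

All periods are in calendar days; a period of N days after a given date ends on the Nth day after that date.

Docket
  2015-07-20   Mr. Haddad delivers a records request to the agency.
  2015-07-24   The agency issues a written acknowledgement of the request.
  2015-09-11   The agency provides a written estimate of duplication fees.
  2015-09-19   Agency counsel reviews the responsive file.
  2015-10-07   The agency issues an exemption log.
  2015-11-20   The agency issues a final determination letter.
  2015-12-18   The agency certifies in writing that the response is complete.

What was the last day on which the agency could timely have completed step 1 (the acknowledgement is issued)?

Step 1 runs from 2015-07-20, when the request is received. 5 days after 2015-07-20 is 2015-07-25.

2015-07-25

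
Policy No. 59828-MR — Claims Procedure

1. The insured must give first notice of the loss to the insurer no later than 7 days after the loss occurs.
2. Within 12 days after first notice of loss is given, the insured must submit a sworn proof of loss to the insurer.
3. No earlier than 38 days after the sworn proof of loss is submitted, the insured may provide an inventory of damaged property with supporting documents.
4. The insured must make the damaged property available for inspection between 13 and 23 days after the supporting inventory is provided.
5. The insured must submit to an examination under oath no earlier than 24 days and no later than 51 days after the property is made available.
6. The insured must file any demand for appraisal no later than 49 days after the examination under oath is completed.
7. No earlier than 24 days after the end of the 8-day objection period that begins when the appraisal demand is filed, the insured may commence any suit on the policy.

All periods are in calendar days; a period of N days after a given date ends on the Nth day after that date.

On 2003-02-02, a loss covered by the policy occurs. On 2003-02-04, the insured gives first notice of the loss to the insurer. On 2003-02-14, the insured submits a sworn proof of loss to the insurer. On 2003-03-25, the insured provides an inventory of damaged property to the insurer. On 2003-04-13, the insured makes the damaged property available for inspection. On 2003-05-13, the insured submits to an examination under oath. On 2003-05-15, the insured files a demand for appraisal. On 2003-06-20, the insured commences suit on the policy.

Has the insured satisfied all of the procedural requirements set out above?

Yes

Step 1 — counting 7 days from 2003-02-02 (when the loss occurs) gives a deadline of 2003-02-09; completed 2003-02-04, before the deadline.
Step 2 — counting 12 days from 2003-02-04 (when first notice of loss is given) gives a deadline of 2003-02-16; done 2003-02-14 — timely.
Step 3 — must wait 38 days from 2003-02-14 (when the sworn proof of loss is submitted), so not before 2003-03-24; 2003-03-25 is on or after that date.
Step 4 — 13 and 23 days from 2003-03-25 (when the supporting inventory is provided) are 2003-04-07 and 2003-04-17 respectively; 2003-04-13 falls inside that range.
Step 5 — 24 and 51 days from 2003-04-13 (when the property is made available) are 2003-05-07 and 2003-06-03 respectively; done 2003-05-13, which is between those dates.
Step 6 — counting 49 days from 2003-05-13 (when the examination under oath is completed) gives a deadline of 2003-07-01; done 2003-05-15 — timely.
Step 7 — must wait 24 days from 2003-05-23 (end of the 8-day objection period, which began when the appraisal demand is filed on 2003-05-15), so not before 2003-06-16; 2003-06-20 is on or after that date.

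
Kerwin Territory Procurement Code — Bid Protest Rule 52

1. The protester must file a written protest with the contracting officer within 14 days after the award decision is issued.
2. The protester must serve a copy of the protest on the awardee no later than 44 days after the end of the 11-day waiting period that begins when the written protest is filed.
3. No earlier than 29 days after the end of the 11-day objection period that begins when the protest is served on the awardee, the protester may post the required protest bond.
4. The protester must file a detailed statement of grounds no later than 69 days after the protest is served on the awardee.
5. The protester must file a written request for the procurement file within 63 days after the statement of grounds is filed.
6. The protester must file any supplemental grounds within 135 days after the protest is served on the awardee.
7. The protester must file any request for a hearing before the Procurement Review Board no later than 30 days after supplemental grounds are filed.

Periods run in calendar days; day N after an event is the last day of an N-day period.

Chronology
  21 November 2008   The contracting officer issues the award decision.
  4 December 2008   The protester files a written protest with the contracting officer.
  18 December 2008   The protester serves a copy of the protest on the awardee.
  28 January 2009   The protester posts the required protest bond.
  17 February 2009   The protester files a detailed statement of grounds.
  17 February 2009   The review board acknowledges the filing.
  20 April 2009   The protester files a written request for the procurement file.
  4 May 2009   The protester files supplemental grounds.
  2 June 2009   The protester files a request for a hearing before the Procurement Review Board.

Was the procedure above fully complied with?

No

(1) due by 21 November 2008 + 14 days = 5 December 2008; done 4 December 2008 — timely.
(2) due by 15 December 2008 + 44 days = 28 January 2009; 18 December 2008 is within that limit.
(3) permitted from 29 December 2008 + 29 days = 27 January 2009 onward; done 28 January 2009 — permitted.
(4) due by 18 December 2008 + 69 days = 25 February 2009; completed 17 February 2009, before the deadline.
(5) due by 17 February 2009 + 63 days = 21 April 2009; done 20 April 2009 — timely.
(6) due by 18 December 2008 + 135 days = 2 May 2009; done 4 May 2009 — 2 days late.
No need to go further; step 6 was not satisfied.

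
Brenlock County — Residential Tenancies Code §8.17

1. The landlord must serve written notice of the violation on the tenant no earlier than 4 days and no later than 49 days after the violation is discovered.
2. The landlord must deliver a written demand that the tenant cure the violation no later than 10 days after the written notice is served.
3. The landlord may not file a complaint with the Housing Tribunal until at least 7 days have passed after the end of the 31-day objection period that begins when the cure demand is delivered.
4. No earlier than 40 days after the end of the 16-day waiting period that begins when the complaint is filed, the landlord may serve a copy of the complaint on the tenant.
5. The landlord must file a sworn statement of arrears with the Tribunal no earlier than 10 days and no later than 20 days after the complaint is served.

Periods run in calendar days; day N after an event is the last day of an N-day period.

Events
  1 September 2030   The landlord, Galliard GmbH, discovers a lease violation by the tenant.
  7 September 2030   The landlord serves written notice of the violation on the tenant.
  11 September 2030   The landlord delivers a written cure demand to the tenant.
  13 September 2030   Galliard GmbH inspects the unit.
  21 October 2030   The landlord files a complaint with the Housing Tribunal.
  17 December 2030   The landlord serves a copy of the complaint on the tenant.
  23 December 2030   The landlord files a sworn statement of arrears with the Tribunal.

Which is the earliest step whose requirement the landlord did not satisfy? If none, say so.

Step 1 — 4 and 49 days from 1 September 2030 (when the violation is discovered) are 5 September 2030 and 20 October 2030 respectively; done 7 September 2030, which is between those dates.
Step 2 — counting 10 days from 7 September 2030 (when the written notice is served) gives a deadline of 17 September 2030; done 11 September 2030 — timely.
Step 3 — must wait 7 days from 12 October 2030 (end of the 31-day objection period, which began when the cure demand is delivered on 11 September 2030), so not before 19 October 2030; done 21 October 2030 — permitted.
Step 4 — must wait 40 days from 6 November 2030 (end of the 16-day waiting period, which began when the complaint is filed on 21 October 2030), so not before 16 December 2030; done 17 December 2030, after the minimum wait.
Step 5 — 10 and 20 days from 17 December 2030 (when the complaint is served) are 27 December 2030 and 6 January 2031 respectively; done 23 December 2030 — 4 days before the window opened.
The analysis stops there.

Step 5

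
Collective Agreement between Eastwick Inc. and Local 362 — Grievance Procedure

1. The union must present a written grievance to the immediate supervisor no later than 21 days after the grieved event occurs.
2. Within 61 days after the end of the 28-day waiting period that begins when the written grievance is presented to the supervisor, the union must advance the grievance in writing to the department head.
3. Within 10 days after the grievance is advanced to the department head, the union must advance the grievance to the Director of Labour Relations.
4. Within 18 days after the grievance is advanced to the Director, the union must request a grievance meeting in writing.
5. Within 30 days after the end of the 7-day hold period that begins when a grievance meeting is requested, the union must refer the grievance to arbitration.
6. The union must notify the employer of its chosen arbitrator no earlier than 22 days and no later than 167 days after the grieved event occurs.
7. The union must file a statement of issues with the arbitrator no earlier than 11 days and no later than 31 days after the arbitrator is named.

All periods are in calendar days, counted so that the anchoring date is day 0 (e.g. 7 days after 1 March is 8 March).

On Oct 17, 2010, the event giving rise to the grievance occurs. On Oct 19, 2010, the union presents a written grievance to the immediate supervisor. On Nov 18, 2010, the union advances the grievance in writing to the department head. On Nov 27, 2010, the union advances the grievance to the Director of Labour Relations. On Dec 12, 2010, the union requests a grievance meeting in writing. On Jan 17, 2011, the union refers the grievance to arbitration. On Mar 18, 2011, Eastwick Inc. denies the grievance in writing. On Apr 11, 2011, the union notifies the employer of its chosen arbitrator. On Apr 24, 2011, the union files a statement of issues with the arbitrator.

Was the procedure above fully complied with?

No

Step 1 — counting 21 days from Oct 17, 2010 (when the grieved event occurs) gives a deadline of Nov 7, 2010; completed Oct 19, 2010, before the deadline.
Step 2 — counting 61 days from Nov 16, 2010 (end of the 28-day waiting period, which began when the written grievance is presented to the supervisor on Oct 19, 2010) gives a deadline of Jan 16, 2011; Nov 18, 2010 is within that limit.
Step 3 — counting 10 days from Nov 18, 2010 (when the grievance is advanced to the department head) gives a deadline of Nov 28, 2010; done Nov 27, 2010 — timely.
Step 4 — counting 18 days from Nov 27, 2010 (when the grievance is advanced to the Director) gives a deadline of Dec 15, 2010; done Dec 12, 2010 — timely.
Step 5 — counting 30 days from Dec 19, 2010 (end of the 7-day hold period, which began when a grievance meeting is requested on Dec 12, 2010) gives a deadline of Jan 18, 2011; done Jan 17, 2011 — timely.
Step 6 — 22 and 167 days from Oct 17, 2010 (when the grieved event occurs) are Nov 8, 2010 and Apr 2, 2011 respectively; Apr 11, 2011 is 9 days past the end of the window.
Later steps need not be reached.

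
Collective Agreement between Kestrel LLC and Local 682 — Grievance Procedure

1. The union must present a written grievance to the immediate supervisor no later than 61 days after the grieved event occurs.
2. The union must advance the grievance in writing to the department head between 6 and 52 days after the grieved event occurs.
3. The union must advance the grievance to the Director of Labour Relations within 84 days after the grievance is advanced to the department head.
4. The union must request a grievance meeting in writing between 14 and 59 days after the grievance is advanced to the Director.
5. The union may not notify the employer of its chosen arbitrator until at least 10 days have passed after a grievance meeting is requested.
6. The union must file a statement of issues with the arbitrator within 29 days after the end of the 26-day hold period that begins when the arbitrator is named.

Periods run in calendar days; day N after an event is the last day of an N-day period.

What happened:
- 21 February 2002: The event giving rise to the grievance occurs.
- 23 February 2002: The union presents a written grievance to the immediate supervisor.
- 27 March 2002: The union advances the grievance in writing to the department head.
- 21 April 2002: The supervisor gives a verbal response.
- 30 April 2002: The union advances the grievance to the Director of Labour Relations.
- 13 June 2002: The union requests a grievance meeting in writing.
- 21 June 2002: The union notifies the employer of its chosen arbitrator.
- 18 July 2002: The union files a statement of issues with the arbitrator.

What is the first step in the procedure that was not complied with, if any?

(1) due by 21 February 2002 + 61 days = 23 April 2002; completed 23 February 2002, before the deadline.
(2) the permitted window runs from 21 February 2002 + 6 = 27 February 2002 to 21 February 2002 + 52 = 14 April 2002; done 27 March 2002, which is between those dates.
(3) due by 27 March 2002 + 84 days = 19 June 2002; done 30 April 2002 — timely.
(4) the permitted window runs from 30 April 2002 + 14 = 14 May 2002 to 30 April 2002 + 59 = 28 June 2002; done 13 June 2002, which is between those dates.
(5) permitted from 13 June 2002 + 10 days = 23 June 2002 onward; 21 June 2002 is 2 days before the earliest permitted date.
No need to go further; step 5 was not satisfied.

Step 5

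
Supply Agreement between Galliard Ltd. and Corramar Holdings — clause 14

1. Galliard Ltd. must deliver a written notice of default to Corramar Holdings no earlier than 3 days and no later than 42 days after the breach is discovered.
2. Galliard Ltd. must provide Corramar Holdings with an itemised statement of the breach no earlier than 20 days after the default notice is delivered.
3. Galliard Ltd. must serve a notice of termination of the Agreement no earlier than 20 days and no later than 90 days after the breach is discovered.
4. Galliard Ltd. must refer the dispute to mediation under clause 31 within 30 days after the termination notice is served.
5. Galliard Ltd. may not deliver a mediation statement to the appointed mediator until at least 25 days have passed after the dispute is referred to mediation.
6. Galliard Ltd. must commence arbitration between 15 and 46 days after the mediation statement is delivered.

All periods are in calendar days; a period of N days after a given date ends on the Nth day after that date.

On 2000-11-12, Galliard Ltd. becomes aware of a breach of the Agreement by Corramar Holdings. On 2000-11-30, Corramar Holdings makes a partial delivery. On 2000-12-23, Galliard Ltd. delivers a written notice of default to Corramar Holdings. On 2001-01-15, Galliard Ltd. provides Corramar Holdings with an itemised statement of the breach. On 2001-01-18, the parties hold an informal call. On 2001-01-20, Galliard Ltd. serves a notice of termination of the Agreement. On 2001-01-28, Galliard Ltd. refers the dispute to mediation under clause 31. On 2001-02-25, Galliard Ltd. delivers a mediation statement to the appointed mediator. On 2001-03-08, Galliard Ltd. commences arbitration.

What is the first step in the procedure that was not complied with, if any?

Step 1: the window is 3–42 days after 2000-11-12 (when the breach is discovered), so 2000-11-15 through 2000-12-24; 2000-12-23 falls inside that range.
Step 2: the earliest permitted date is 20 days after 2000-12-23 (when the default notice is delivered), i.e. 2001-01-12; 2001-01-15 is on or after that date.
Step 3: the window is 20–90 days after 2000-11-12 (when the breach is discovered), so 2000-12-02 through 2001-02-10; 2001-01-20 falls inside that range.
Step 4: 30 days after 2001-01-20 (when the termination notice is served) is 2001-02-19; 2001-01-28 is within that limit.
Step 5: the earliest permitted date is 25 days after 2001-01-28 (when the dispute is referred to mediation), i.e. 2001-02-22; done 2001-02-25 — permitted.
Step 6: the window is 15–46 days after 2001-02-25 (when the mediation statement is delivered), so 2001-03-12 through 2001-04-12; 2001-03-08 is 4 days too early.

Step 6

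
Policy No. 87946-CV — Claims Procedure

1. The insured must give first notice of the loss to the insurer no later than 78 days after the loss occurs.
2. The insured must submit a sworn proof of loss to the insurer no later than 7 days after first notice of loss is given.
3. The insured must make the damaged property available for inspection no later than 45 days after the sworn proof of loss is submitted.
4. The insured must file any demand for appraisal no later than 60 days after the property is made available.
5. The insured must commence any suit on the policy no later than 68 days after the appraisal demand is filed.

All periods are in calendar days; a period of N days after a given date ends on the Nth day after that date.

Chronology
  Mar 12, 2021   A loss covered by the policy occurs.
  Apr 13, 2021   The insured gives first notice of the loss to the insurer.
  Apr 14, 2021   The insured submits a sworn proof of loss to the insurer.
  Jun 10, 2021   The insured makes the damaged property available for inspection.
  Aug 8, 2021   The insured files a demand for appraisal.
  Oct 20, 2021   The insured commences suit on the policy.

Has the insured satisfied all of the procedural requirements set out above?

(1) due by Mar 12, 2021 + 78 days = May 29, 2021; completed Apr 13, 2021, before the deadline.
(2) due by Apr 13, 2021 + 7 days = Apr 20, 2021; Apr 14, 2021 is within that limit.
(3) due by Apr 14, 2021 + 45 days = May 29, 2021; done Jun 10, 2021 — 12 days late.

No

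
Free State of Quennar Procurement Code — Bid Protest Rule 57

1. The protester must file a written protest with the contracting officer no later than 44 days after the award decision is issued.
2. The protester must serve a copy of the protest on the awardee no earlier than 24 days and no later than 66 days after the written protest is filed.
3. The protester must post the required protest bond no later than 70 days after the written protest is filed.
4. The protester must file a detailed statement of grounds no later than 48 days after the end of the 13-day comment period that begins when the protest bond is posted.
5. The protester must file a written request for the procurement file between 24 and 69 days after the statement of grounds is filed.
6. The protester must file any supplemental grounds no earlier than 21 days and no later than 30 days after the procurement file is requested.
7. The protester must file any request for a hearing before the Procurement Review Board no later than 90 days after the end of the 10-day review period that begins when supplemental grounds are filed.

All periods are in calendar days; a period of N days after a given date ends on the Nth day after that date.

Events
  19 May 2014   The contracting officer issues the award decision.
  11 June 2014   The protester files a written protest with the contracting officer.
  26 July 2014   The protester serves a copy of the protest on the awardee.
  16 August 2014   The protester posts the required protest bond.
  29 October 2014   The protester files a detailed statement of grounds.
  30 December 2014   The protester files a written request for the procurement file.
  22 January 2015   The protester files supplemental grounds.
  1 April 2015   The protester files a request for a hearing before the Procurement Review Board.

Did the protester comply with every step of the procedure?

No

Step 1 — counting 44 days from 19 May 2014 (when the award decision is issued) gives a deadline of 2 July 2014; 11 June 2014 is within that limit.
Step 2 — 24 and 66 days from 11 June 2014 (when the written protest is filed) are 5 July 2014 and 16 August 2014 respectively; done 26 July 2014, which is between those dates.
Step 3 — counting 70 days from 11 June 2014 (when the written protest is filed) gives a deadline of 20 August 2014; 16 August 2014 is within that limit.
Step 4 — counting 48 days from 29 August 2014 (end of the 13-day comment period, which began when the protest bond is posted on 16 August 2014) gives a deadline of 16 October 2014; 29 October 2014 misses that deadline by 13 days.
That is the first point of non-compliance.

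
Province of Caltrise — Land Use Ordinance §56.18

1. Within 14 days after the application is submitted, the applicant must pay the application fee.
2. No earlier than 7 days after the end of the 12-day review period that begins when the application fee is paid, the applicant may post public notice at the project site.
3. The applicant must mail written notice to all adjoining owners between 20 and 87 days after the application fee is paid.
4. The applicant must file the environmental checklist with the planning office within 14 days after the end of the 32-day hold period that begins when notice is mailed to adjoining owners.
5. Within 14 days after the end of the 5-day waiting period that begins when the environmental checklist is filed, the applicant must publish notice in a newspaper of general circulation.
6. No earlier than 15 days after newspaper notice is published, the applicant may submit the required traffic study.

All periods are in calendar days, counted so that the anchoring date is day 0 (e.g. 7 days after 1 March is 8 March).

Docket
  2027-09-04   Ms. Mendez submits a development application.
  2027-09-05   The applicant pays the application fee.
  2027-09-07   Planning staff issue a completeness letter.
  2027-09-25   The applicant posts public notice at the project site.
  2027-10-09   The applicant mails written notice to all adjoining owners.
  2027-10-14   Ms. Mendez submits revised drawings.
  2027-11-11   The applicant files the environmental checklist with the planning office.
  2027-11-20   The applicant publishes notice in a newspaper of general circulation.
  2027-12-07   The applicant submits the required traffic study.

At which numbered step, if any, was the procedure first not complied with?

Step 1 — counting 14 days from 2027-09-04 (when the application is submitted) gives a deadline of 2027-09-18; 2027-09-05 is within that limit.
Step 2 — must wait 7 days from 2027-09-17 (end of the 12-day review period, which began when the application fee is paid on 2027-09-05), so not before 2027-09-24; done 2027-09-25 — permitted.
Step 3 — 20 and 87 days from 2027-09-05 (when the application fee is paid) are 2027-09-25 and 2027-12-01 respectively; 2027-10-09 falls inside that range.
Step 4 — counting 14 days from 2027-11-10 (end of the 32-day hold period, which began when notice is mailed to adjoining owners on 2027-10-09) gives a deadline of 2027-11-24; completed 2027-11-11, before the deadline.
Step 5 — counting 14 days from 2027-11-16 (end of the 5-day waiting period, which began when the environmental checklist is filed on 2027-11-11) gives a deadline of 2027-11-30; completed 2027-11-20, before the deadline.
Step 6 — must wait 15 days from 2027-11-20 (when newspaper notice is published), so not before 2027-12-05; done 2027-12-07 — permitted.

None — every step was satisfied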